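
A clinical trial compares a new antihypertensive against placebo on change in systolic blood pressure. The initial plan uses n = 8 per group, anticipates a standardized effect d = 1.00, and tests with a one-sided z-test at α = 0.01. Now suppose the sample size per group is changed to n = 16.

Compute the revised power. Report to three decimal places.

With n = 16 per group: δ = d·√(n/2) = 1.00 × √(16/2) = 2.8284. Critical value z_{0.01} = 2.326.
Revised power = Φ(δ − 2.326) = Φ(0.502) = 0.6922.

Power ≈ 0.692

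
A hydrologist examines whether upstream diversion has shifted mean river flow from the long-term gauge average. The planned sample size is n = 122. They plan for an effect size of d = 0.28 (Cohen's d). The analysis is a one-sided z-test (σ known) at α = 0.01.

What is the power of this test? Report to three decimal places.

Power ≈ 0.778

Noncentrality parameter: δ = d·√n = 0.28 × √122 = 3.0927
One-sided α = 0.01 → critical value z_{0.01} = 2.326.
Power = Φ(δ − 2.326) = Φ(0.766) = 0.7783.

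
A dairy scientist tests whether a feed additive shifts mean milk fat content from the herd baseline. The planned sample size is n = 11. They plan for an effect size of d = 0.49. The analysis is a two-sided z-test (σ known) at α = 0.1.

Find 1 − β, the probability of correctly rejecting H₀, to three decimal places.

Noncentrality parameter: δ = d·√n = 0.49 × √11 = 1.6251
Critical value for a two-sided test at α = 0.1: z_{α/2} = 1.645.
Power = Φ(δ − 1.645) + Φ(−δ − 1.645) = Φ(-0.020) + Φ(-3.270) = 0.4921 + 0.0005 = 0.4927.

Power ≈ 0.493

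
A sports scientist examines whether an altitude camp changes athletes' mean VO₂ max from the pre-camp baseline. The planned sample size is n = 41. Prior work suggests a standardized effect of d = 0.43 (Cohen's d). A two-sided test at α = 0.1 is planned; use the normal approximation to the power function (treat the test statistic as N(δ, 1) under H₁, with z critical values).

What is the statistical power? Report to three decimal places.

Power ≈ 0.866

Noncentrality parameter: δ = d·√n = 0.43 × √41 = 2.7533
Two-sided α = 0.1 → critical value z_{0.05} = 1.645.
Power = Φ(δ − 1.645) + Φ(−δ − 1.645) = Φ(1.108) + Φ(-4.398) = 0.8662 + 0.0000 = 0.8662.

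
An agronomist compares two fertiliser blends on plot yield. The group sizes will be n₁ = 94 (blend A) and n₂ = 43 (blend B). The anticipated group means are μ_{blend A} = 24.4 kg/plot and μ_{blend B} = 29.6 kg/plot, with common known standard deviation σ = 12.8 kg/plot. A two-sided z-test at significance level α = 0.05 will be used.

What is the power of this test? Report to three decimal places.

Standardized effect: d = |μ_{blend A} − μ_{blend B}| / σ = |24.4 − 29.6| / 12.8 = 0.4062
Noncentrality parameter: δ = d / √(1/n₁ + 1/n₂) = 0.4062 / √(1/94 + 1/43) = 2.2066
Two-sided α = 0.05 → critical value z_{0.025} = 1.960.
Power = Φ(δ − 1.960) + Φ(−δ − 1.960) = Φ(0.247) + Φ(-4.167) = 0.5974 + 0.0000 = 0.5974.

Power ≈ 0.597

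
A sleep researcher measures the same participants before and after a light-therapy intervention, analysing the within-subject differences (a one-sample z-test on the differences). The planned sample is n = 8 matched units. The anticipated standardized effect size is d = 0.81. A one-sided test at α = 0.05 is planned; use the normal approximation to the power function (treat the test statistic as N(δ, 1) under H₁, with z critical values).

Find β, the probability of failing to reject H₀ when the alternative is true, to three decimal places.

β ≈ 0.259

Noncentrality parameter: δ = d·√n = 0.81 × √8 = 2.2910
One-sided α = 0.05 → critical value z_{0.05} = 1.645.
Power = Φ(δ − 1.645) = Φ(0.646) = 0.7409.
Type II error: β = 1 − power = 1 − 0.7409 = 0.2591.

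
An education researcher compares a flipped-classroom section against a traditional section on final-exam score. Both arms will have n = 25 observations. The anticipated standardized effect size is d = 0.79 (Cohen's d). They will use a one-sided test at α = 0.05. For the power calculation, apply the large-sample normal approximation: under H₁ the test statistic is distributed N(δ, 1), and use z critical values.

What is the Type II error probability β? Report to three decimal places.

β ≈ 0.125

Noncentrality parameter: λ = d·√(n/2) = 0.79 × √(25/2) = 2.7931
One-sided α = 0.05 → critical value z_{0.05} = 1.645.
Power = P(Z > 1.645 − λ) = Φ(1.148) = 0.8746.
Type II error: β = 1 − power = 1 − 0.8746 = 0.1254.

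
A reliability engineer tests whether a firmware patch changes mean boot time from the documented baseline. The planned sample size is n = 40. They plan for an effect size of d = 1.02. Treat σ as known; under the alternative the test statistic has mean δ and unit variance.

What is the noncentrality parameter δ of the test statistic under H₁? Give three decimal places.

δ ≈ 6.451

The noncentrality parameter scales effect size by the design's sample-size factor: δ = d·√n = 1.02 × √40 = 6.4510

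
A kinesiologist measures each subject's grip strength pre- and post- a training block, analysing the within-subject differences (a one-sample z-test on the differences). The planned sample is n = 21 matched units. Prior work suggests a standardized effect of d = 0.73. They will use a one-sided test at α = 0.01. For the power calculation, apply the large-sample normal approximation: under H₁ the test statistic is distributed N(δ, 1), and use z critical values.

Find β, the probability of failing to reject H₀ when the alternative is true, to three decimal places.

β ≈ 0.154

Noncentrality parameter: δ = d·√n = 0.73 × √21 = 3.3453
One-sided α = 0.01 → critical value z_{0.01} = 2.326.
Power = Φ(δ − 2.326) = Φ(1.019) = 0.8459.
Type II error: β = 1 − power = 1 − 0.8459 = 0.1541.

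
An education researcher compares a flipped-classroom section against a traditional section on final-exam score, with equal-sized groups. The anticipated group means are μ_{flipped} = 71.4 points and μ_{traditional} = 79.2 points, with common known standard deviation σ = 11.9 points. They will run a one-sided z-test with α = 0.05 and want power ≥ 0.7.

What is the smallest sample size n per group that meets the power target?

Standardized effect: d = |μ_{flipped} − μ_{traditional}| / σ = |71.4 − 79.2| / 11.9 = 0.6555
For power 0.7 need Φ(δ − z_{0.05}) = 0.7, so δ = z_{0.05} + z_{0.30} = 1.645 + 0.524 = 2.169.
δ = d·√(n/2) ⇒ n = 2(δ/d)² = 2 × (2.169 / 0.6555)² = 21.91.
Rounding up, n = 22 per group.

n = 22 per group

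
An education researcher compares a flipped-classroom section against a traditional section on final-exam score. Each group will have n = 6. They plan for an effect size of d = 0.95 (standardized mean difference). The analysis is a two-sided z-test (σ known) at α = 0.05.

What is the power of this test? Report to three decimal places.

Power ≈ 0.377

Noncentrality parameter: δ = d·√(n/2) = 0.95 × √(6/2) = 1.6454
Two-sided α = 0.05 → critical value z_{0.025} = 1.960.
Power = Φ(δ − 1.960) + Φ(−δ − 1.960) = Φ(-0.315) + Φ(-3.605) = 0.3766 + 0.0002 = 0.3767.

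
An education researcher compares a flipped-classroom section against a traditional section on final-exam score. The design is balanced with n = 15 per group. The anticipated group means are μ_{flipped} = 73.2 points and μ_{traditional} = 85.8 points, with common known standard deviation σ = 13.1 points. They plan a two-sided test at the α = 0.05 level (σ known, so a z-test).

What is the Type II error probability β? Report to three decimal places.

β ≈ 0.250

Standardized effect: d = |μ_{flipped} − μ_{traditional}| / σ = |73.2 − 85.8| / 13.1 = 0.9618
Noncentrality parameter: δ = d·√(n/2) = 0.9618 × √(15/2) = 2.6341
Two-sided α = 0.05 → critical value z_{0.025} = 1.960.
Power = Φ(δ − 1.960) + Φ(−δ − 1.960) = Φ(0.674) + Φ(-4.594) = 0.7499 + 0.0000 = 0.7499.
Type II error: β = 1 − power = 1 − 0.7499 = 0.2501.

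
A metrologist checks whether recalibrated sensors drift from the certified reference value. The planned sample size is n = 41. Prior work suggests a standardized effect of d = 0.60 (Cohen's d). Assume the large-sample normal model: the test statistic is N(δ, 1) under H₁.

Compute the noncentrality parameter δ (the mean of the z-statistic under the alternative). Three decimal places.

The noncentrality parameter scales effect size by the design's sample-size factor: δ = d·√n = 0.60 × √41 = 3.8419

δ ≈ 3.842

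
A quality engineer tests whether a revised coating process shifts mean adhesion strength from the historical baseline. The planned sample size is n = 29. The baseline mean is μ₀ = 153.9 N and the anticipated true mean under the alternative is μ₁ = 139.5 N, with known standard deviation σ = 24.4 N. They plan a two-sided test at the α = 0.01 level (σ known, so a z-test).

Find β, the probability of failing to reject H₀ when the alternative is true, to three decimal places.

Standardized effect: d = |μ₁ − μ₀| / σ = |139.5 − 153.9| / 24.4 = 0.5902
Noncentrality parameter: δ = d·√n = 0.5902 × √29 = 3.1781
Two-sided α = 0.01 → critical value z_{0.005} = 2.576.
Power = Φ(δ − 2.576) + Φ(−δ − 2.576) = Φ(0.602) + Φ(-5.754) = 0.7265 + 0.0000 = 0.7265.
Type II error: β = 1 − power = 1 − 0.7265 = 0.2735.

β ≈ 0.273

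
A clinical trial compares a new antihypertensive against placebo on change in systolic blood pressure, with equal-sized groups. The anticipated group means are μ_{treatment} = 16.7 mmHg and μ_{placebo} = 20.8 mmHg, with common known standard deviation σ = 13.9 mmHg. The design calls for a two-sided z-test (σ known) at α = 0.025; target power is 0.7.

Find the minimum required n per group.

n = 176 per group

Standardized effect: d = |μ_{treatment} − μ_{placebo}| / σ = |16.7 − 20.8| / 13.9 = 0.2950
Set Φ(δ − 2.241) = 0.7; then δ − 2.241 = Φ⁻¹(0.7) = 0.524, giving δ = 2.766.
(The Φ(−δ − z_{α/2}) term is vanishingly small for δ > 0 and is dropped in the standard sample-size formula.)
δ = d·√(n/2) ⇒ n = 2(δ/d)² = 2 × (2.766 / 0.2950)² = 175.85.
Round up to the next whole unit.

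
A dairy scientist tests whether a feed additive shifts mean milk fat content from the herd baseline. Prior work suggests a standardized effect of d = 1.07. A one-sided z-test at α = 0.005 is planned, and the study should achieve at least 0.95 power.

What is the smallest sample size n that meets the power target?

n = 16

Set Φ(δ − 2.576) = 0.95; then δ − 2.576 = Φ⁻¹(0.95) = 1.645, giving δ = 4.221.
δ = d·√n ⇒ n = (δ/d)² = (4.221 / 1.07)² = 15.56.
Rounding up, n = 16.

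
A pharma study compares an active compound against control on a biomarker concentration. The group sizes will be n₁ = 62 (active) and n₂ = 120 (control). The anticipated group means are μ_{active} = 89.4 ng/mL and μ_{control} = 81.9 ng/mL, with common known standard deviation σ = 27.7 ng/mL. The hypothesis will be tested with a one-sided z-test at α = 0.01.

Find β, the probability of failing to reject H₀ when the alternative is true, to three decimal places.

β ≈ 0.724

Standardized effect: d = |μ_{active} − μ_{control}| / σ = |89.4 − 81.9| / 27.7 = 0.2708
Noncentrality parameter: δ = d / √(1/n₁ + 1/n₂) = 0.2708 / √(1/62 + 1/120) = 1.7311
Critical value for a one-sided test at α = 0.01: z_α = 2.326.
Power = P(Z > 2.326 − δ) = Φ(-0.595) = 0.2759.
Type II error: β = 1 − power = 1 − 0.2759 = 0.7241.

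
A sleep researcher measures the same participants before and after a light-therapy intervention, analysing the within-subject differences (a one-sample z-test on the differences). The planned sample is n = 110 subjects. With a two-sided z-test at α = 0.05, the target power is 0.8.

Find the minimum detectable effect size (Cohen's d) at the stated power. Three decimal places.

d ≈ 0.267

Need Φ(δ − 1.960) = 0.8, so δ = 1.960 + 0.842 = 2.802.
(The second rejection-region term Φ(−δ − z_{α/2}) is negligible and dropped.)
δ = d·√n ⇒ d = δ/√n = 2.802/√110 = 0.2671.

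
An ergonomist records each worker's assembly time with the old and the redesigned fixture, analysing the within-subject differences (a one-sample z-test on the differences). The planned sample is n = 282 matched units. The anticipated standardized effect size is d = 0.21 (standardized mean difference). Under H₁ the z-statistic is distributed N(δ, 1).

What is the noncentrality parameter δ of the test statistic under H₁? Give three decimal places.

δ ≈ 3.526

δ = d·√n = 0.21 × √282 = 3.5265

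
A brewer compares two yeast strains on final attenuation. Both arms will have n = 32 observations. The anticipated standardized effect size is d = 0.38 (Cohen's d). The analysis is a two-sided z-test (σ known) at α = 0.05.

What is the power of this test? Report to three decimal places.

Noncentrality parameter: δ = d·√(n/2) = 0.38 × √(32/2) = 1.5200
Two-sided α = 0.05 → critical value z_{0.025} = 1.960.
Power = Φ(δ − 1.960) + Φ(−δ − 1.960) = Φ(-0.440) + Φ(-3.480) = 0.3300 + 0.0003 = 0.3302.

Power ≈ 0.330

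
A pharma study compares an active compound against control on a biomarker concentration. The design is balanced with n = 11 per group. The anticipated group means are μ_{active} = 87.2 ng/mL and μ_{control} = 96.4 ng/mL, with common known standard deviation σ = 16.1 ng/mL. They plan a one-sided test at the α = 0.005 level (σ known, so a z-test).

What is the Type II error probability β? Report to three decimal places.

β ≈ 0.892

Standardized effect: d = |μ_{active} − μ_{control}| / σ = |87.2 − 96.4| / 16.1 = 0.5714
Noncentrality parameter: δ = d·√(n/2) = 0.5714 × √(11/2) = 1.3401
Critical value for a one-sided test at α = 0.005: z_α = 2.576.
Power = Φ(δ − 2.576) = Φ(-1.236) = 0.1083.
Type II error: β = 1 − power = 1 − 0.1083 = 0.8917.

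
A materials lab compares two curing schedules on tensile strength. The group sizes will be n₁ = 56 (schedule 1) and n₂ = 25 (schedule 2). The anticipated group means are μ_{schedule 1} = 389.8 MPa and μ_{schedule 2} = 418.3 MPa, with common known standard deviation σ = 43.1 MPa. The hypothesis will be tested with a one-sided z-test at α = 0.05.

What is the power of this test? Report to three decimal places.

Power ≈ 0.865

Standardized effect: d = |μ_{schedule 1} − μ_{schedule 2}| / σ = |389.8 − 418.3| / 43.1 = 0.6613
Noncentrality parameter: δ = d / √(1/n₁ + 1/n₂) = 0.6613 / √(1/56 + 1/25) = 2.7491
One-sided α = 0.05 → critical value z_{0.05} = 1.645.
Power = P(Z > 1.645 − δ) = Φ(1.104) = 0.8653.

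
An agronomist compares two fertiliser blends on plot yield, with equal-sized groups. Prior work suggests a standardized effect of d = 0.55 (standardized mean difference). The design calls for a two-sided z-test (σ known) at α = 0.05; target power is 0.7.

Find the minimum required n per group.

Set Φ(δ − 1.960) = 0.7; then δ − 1.960 = Φ⁻¹(0.7) = 0.524, giving δ = 2.484.
(The Φ(−δ − z_{α/2}) term is vanishingly small for δ > 0 and is dropped in the standard sample-size formula.)
δ = d·√(n/2) ⇒ n = 2(δ/d)² = 2 × (2.484 / 0.55)² = 40.81.
Rounding up, n = 41 per group.

n = 41 per group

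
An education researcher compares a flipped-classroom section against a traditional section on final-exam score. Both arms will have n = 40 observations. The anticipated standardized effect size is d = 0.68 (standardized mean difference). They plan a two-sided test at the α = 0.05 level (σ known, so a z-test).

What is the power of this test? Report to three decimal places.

Noncentrality parameter: δ = d·√(n/2) = 0.68 × √(40/2) = 3.0411
Two-sided α = 0.05 → critical value z_{0.025} = 1.960.
Power = Φ(δ − 1.960) + Φ(−δ − 1.960) = Φ(1.081) + Φ(-5.001) = 0.8602 + 0.0000 = 0.8602.

Power ≈ 0.860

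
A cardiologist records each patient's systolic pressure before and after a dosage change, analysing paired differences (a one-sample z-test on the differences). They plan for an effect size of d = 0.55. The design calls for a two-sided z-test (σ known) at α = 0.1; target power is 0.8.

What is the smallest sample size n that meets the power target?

For power 0.8 need Φ(δ − z_{0.05}) = 0.8, so δ = z_{0.05} + z_{0.20} = 1.645 + 0.842 = 2.486.
(Ignoring the negligible lower-tail rejection probability gives the usual closed-form inversion.)
δ = d·√n ⇒ n = (δ/d)² = (2.486 / 0.55)² = 20.44.
Round up to the next whole unit.

n = 21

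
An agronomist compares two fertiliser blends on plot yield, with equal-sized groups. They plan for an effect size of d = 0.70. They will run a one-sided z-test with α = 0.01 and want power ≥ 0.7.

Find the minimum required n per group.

Set Φ(δ − 2.326) = 0.7; then δ − 2.326 = Φ⁻¹(0.7) = 0.524, giving δ = 2.851.
δ = d·√(n/2) ⇒ n = 2(δ/d)² = 2 × (2.851 / 0.70)² = 33.17.
Round up to the next whole unit.

n = 34 per group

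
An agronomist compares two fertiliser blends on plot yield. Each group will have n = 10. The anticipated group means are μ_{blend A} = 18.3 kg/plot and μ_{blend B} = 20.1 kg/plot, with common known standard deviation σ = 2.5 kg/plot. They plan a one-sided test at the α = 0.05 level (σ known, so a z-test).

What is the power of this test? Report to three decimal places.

Standardized effect: d = |μ_{blend A} − μ_{blend B}| / σ = |18.3 − 20.1| / 2.5 = 0.7200
Noncentrality parameter: δ = d·√(n/2) = 0.7200 × √(10/2) = 1.6100
Critical value for a one-sided test at α = 0.05: z_α = 1.645.
Power = Φ(δ − 1.645) = Φ(-0.035) = 0.4861.

Power ≈ 0.486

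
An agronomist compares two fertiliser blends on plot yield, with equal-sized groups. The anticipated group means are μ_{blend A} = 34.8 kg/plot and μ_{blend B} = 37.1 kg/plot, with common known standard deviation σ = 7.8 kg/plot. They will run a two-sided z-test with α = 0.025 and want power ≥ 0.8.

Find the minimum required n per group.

n = 219 per group

Standardized effect: d = |μ_{blend A} − μ_{blend B}| / σ = |34.8 − 37.1| / 7.8 = 0.2949
For power 0.8 need Φ(δ − z_{0.0125}) = 0.8, so δ = z_{0.0125} + z_{0.20} = 2.241 + 0.842 = 3.083.
(Ignoring the negligible lower-tail rejection probability gives the usual closed-form inversion.)
δ = d·√(n/2) ⇒ n = 2(δ/d)² = 2 × (3.083 / 0.2949)² = 218.63.
Round up to the next whole unit.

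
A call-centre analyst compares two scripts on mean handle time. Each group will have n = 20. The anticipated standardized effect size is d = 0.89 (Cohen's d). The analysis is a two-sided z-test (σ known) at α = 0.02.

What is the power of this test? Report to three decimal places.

Power ≈ 0.687

Noncentrality parameter: δ = d·√(n/2) = 0.89 × √(20/2) = 2.8144
Critical value for a two-sided test at α = 0.02: z_{α/2} = 2.326.
Power = Φ(δ − 2.326) + Φ(−δ − 2.326) = Φ(0.488) + Φ(-5.141) = 0.6873 + 0.0000 = 0.6873.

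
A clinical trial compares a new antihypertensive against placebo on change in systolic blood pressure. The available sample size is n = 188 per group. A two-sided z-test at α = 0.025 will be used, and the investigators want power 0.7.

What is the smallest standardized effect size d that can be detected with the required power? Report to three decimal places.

d ≈ 0.285

Required noncentrality: δ = z_{0.0125} + z_{0.30} = 2.241 + 0.524 = 2.766.
(The second rejection-region term Φ(−δ − z_{α/2}) is negligible and dropped.)
δ = d·√(n/2) ⇒ d = δ/√(n/2) = 2.766/√(188/2) = 0.2853.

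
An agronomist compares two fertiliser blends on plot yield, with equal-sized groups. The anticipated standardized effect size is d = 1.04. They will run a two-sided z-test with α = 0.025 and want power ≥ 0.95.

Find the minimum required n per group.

n = 28 per group

For power 0.95 need Φ(δ − z_{0.0125}) = 0.95, so δ = z_{0.0125} + z_{0.05} = 2.241 + 1.645 = 3.886.
(For δ > 0 the lower-tail rejection region contributes negligibly to power, so the one-term inversion is standard.)
δ = d·√(n/2) ⇒ n = 2(δ/d)² = 2 × (3.886 / 1.04)² = 27.93.
Round up to the next whole unit.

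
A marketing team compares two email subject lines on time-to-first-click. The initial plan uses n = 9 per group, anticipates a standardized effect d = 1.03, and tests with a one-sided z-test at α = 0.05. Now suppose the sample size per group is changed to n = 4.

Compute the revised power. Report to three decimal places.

Power ≈ 0.425

With n = 4 per group: δ = d·√(n/2) = 1.03 × √(4/2) = 1.4566. Critical value z_{0.05} = 1.645.
Revised power = P(Z > 1.645 − δ) = Φ(-0.188) = 0.4254.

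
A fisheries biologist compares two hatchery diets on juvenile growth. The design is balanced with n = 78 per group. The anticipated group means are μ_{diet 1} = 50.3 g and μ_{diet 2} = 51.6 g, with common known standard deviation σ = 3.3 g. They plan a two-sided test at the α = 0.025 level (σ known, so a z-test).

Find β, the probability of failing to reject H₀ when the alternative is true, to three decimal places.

β ≈ 0.413

Standardized effect: d = |μ_{diet 1} − μ_{diet 2}| / σ = |50.3 − 51.6| / 3.3 = 0.3939
Noncentrality parameter: δ = d·√(n/2) = 0.3939 × √(78/2) = 2.4602
Two-sided α = 0.025 → critical value z_{0.0125} = 2.241.
Power = Φ(δ − 2.241) + Φ(−δ − 2.241) = Φ(0.219) + Φ(-4.702) = 0.5866 + 0.0000 = 0.5866.
Type II error: β = 1 − power = 1 − 0.5866 = 0.4134.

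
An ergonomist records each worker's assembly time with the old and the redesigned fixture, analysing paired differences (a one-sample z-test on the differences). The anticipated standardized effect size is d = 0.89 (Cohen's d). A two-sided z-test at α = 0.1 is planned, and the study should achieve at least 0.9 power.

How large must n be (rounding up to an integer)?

Set Φ(δ − 1.645) = 0.9; then δ − 1.645 = Φ⁻¹(0.9) = 1.282, giving δ = 2.926.
(The Φ(−δ − z_{α/2}) term is vanishingly small for δ > 0 and is dropped in the standard sample-size formula.)
δ = d·√n ⇒ n = (δ/d)² = (2.926 / 0.89)² = 10.81.
Round up to the next whole unit.

n = 11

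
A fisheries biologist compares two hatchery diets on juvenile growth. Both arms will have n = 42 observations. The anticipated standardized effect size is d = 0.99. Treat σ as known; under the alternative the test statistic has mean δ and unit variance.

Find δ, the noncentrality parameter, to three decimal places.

δ = d·√(n/2) = 0.99 × √(42/2) = 4.5367

δ ≈ 4.537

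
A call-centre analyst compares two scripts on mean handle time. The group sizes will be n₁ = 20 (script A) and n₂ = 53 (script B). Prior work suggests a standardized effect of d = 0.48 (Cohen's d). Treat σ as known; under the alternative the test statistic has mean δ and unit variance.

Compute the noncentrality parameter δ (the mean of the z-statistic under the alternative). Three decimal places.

δ ≈ 1.829

δ = d / √(1/n₁ + 1/n₂) = 0.48 / √(1/20 + 1/53) = 1.8291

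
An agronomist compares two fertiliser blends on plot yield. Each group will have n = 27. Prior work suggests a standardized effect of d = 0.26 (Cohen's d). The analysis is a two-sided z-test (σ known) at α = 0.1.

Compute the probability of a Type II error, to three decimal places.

Noncentrality parameter: δ = d·√(n/2) = 0.26 × √(27/2) = 0.9553
Critical value for a two-sided test at α = 0.1: z_{α/2} = 1.645.
Power = Φ(δ − 1.645) + Φ(−δ − 1.645) = Φ(-0.690) + Φ(-2.600) = 0.2452 + 0.0047 = 0.2499.
Type II error: β = 1 − power = 1 − 0.2499 = 0.7501.

β ≈ 0.750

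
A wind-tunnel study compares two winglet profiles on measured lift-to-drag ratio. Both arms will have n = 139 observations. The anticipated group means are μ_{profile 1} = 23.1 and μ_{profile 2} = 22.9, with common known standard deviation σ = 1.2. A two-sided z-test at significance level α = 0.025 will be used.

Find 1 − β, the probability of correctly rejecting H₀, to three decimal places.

Power ≈ 0.197

Standardized effect: d = |μ_{profile 1} − μ_{profile 2}| / σ = |23.1 − 22.9| / 1.2 = 0.1667
Noncentrality parameter: λ = d·√(n/2) = 0.1667 × √(139/2) = 1.3894
Two-sided α = 0.025 → critical value z_{0.0125} = 2.241.
Power = Φ(λ − 2.241) + Φ(−λ − 2.241) = Φ(-0.852) + Φ(-3.631) = 0.1971 + 0.0001 = 0.1973.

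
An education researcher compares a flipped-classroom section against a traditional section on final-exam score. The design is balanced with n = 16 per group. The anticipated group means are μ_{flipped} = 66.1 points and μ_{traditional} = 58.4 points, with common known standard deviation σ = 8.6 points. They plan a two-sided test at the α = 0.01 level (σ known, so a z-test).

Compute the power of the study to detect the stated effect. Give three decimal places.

Power ≈ 0.483

Standardized effect: d = |μ_{flipped} − μ_{traditional}| / σ = |66.1 − 58.4| / 8.6 = 0.8953
Noncentrality parameter: δ = d·√(n/2) = 0.8953 × √(16/2) = 2.5324
Two-sided α = 0.01 → critical value z_{0.005} = 2.576.
Power = Φ(δ − 2.576) + Φ(−δ − 2.576) = Φ(-0.043) + Φ(-5.108) = 0.4827 + 0.0000 = 0.4827.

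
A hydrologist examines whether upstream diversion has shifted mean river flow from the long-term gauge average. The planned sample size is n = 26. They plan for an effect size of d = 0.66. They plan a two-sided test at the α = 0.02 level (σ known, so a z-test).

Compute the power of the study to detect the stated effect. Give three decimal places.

Noncentrality parameter: δ = d·√n = 0.66 × √26 = 3.3654
Critical value for a two-sided test at α = 0.02: z_{α/2} = 2.326.
Power = Φ(δ − 2.326) + Φ(−δ − 2.326) = Φ(1.039) + Φ(-5.692) = 0.8506 + 0.0000 = 0.8506.

Power ≈ 0.851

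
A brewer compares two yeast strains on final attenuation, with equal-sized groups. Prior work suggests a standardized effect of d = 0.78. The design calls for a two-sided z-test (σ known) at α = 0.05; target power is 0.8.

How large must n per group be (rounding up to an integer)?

n = 26 per group

Set Φ(δ − 1.960) = 0.8; then δ − 1.960 = Φ⁻¹(0.8) = 0.842, giving δ = 2.802.
(For δ > 0 the lower-tail rejection region contributes negligibly to power, so the one-term inversion is standard.)
δ = d·√(n/2) ⇒ n = 2(δ/d)² = 2 × (2.802 / 0.78)² = 25.80.
Round up to the next whole unit.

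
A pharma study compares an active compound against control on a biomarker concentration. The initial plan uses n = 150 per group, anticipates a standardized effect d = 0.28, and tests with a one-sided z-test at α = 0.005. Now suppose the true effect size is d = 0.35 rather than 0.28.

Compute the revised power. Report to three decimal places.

With d = 0.35: δ = d·√(n/2) = 0.35 × √(150/2) = 3.0311. Critical value z_{0.005} = 2.576.
Revised power = Φ(δ − 2.576) = Φ(0.455) = 0.6755.

Power ≈ 0.676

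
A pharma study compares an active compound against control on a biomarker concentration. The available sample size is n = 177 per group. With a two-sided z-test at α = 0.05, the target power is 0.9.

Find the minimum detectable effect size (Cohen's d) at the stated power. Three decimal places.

Required noncentrality: δ = z_{0.025} + z_{0.10} = 1.960 + 1.282 = 3.242.
(The second rejection-region term Φ(−δ − z_{α/2}) is negligible and dropped.)
δ = d·√(n/2) ⇒ d = δ/√(n/2) = 3.242/√(177/2) = 0.3446.

d ≈ 0.345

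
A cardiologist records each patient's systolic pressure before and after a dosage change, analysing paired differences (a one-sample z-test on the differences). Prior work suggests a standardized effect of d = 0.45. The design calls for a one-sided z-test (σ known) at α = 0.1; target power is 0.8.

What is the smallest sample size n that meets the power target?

Set Φ(δ − 1.282) = 0.8; then δ − 1.282 = Φ⁻¹(0.8) = 0.842, giving δ = 2.123.
δ = d·√n ⇒ n = (δ/d)² = (2.123 / 0.45)² = 22.26.
Rounding up, n = 23.

n = 23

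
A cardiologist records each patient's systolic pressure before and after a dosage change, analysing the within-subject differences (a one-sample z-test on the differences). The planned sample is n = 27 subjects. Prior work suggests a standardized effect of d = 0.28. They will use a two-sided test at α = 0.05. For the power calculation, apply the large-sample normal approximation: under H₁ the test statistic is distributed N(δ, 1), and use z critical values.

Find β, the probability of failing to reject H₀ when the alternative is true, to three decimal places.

Noncentrality parameter: δ = d·√n = 0.28 × √27 = 1.4549
Critical value for a two-sided test at α = 0.05: z_{α/2} = 1.960.
Power = Φ(δ − 1.960) + Φ(−δ − 1.960) = Φ(-0.505) + Φ(-3.415) = 0.3068 + 0.0003 = 0.3071.
Type II error: β = 1 − power = 1 − 0.3071 = 0.6929.

β ≈ 0.693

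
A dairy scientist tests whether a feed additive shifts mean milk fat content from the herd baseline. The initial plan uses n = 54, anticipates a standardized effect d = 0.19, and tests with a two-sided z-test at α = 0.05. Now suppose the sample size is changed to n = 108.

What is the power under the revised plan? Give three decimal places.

With n = 108: δ = d·√n = 0.19 × √108 = 1.9745. Critical value z_{0.025} = 1.960.
Revised power = Φ(δ − 1.960) + Φ(−δ − 1.960) = Φ(0.015) + Φ(-3.935) = 0.5058 + 0.0000 = 0.5059.

Power ≈ 0.506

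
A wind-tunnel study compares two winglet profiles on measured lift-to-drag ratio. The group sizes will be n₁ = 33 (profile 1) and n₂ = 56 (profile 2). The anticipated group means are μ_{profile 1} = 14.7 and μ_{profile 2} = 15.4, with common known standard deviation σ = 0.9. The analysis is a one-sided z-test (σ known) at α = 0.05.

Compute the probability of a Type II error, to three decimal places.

β ≈ 0.029

Standardized effect: d = |μ_{profile 1} − μ_{profile 2}| / σ = |14.7 − 15.4| / 0.9 = 0.7778
Noncentrality parameter: δ = d / √(1/n₁ + 1/n₂) = 0.7778 / √(1/33 + 1/56) = 3.5441
One-sided α = 0.05 → critical value z_{0.05} = 1.645.
Power = P(Z > 1.645 − δ) = Φ(1.899) = 0.9712.
Type II error: β = 1 − power = 1 − 0.9712 = 0.0288.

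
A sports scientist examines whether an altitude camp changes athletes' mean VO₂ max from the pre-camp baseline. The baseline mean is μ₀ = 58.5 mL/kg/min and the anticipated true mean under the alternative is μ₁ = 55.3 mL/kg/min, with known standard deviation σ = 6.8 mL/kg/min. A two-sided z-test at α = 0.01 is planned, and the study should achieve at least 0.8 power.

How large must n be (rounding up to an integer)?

n = 53

Standardized effect: d = |μ₁ − μ₀| / σ = |55.3 − 58.5| / 6.8 = 0.4706
For power 0.8 need Φ(δ − z_{0.005}) = 0.8, so δ = z_{0.005} + z_{0.20} = 2.576 + 0.842 = 3.417.
(Ignoring the negligible lower-tail rejection probability gives the usual closed-form inversion.)
δ = d·√n ⇒ n = (δ/d)² = (3.417 / 0.4706)² = 52.74.
Rounding up, n = 53.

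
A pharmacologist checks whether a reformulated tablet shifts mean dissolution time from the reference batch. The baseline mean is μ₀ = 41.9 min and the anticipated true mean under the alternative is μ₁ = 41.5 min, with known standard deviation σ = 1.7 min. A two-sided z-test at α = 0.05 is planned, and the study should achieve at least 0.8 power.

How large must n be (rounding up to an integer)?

n = 142

Standardized effect: d = |μ₁ − μ₀| / σ = |41.5 − 41.9| / 1.7 = 0.2353
For power 0.8 need Φ(δ − z_{0.025}) = 0.8, so δ = z_{0.025} + z_{0.20} = 1.960 + 0.842 = 2.802.
(Ignoring the negligible lower-tail rejection probability gives the usual closed-form inversion.)
δ = d·√n ⇒ n = (δ/d)² = (2.802 / 0.2353)² = 141.77.
Round up to the next whole unit.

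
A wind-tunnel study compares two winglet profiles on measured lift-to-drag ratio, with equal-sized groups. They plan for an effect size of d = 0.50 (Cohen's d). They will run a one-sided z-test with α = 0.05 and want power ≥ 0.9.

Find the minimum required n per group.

Set Φ(δ − 1.645) = 0.9; then δ − 1.645 = Φ⁻¹(0.9) = 1.282, giving δ = 2.926.
δ = d·√(n/2) ⇒ n = 2(δ/d)² = 2 × (2.926 / 0.50)² = 68.51.
Round up to the next whole unit.

n = 69 per group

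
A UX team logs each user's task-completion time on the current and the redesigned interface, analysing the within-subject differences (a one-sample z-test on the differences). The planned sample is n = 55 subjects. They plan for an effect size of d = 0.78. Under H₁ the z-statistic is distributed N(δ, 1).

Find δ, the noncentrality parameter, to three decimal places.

δ ≈ 5.785

The noncentrality parameter scales effect size by the design's sample-size factor: δ = d·√n = 0.78 × √55 = 5.7846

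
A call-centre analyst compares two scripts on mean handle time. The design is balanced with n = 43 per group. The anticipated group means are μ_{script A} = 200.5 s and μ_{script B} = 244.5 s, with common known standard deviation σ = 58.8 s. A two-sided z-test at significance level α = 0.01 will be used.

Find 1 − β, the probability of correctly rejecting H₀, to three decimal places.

Standardized effect: d = |μ_{script A} − μ_{script B}| / σ = |200.5 − 244.5| / 58.8 = 0.7483
Noncentrality parameter: δ = d·√(n/2) = 0.7483 × √(43/2) = 3.4697
Critical value for a two-sided test at α = 0.01: z_{α/2} = 2.576.
Power = Φ(δ − 2.576) + Φ(−δ − 2.576) = Φ(0.894) + Φ(-6.046) = 0.8143 + 0.0000 = 0.8143.

Power ≈ 0.814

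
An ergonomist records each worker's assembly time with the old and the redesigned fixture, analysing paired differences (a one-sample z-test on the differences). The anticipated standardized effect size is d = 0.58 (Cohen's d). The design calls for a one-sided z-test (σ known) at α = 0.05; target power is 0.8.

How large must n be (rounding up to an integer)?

n = 19

Set Φ(δ − 1.645) = 0.8; then δ − 1.645 = Φ⁻¹(0.8) = 0.842, giving δ = 2.486.
δ = d·√n ⇒ n = (δ/d)² = (2.486 / 0.58)² = 18.38.
Rounding up, n = 19.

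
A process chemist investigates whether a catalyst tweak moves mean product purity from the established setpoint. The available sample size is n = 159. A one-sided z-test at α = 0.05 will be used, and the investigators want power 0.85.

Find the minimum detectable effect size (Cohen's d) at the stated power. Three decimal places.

Required noncentrality: δ = z_{0.05} + z_{0.15} = 1.645 + 1.036 = 2.681.
δ = d·√n ⇒ d = δ/√n = 2.681/√159 = 0.2126.

d ≈ 0.213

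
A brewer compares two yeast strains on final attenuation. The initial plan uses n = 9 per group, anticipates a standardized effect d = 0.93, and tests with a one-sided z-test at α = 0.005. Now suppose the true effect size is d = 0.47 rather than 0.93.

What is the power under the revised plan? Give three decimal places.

Power ≈ 0.057

With d = 0.47: δ = d·√(n/2) = 0.47 × √(9/2) = 0.9970. Critical value z_{0.005} = 2.576.
Revised power = P(Z > 2.576 − δ) = Φ(-1.579) = 0.0572.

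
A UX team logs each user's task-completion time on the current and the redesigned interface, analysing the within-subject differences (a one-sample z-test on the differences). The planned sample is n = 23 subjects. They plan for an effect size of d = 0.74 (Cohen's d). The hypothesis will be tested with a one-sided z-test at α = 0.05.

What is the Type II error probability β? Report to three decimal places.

Noncentrality parameter: λ = d·√n = 0.74 × √23 = 3.5489
Critical value for a one-sided test at α = 0.05: z_α = 1.645.
Power = P(Z > 1.645 − λ) = Φ(1.904) = 0.9715.
Type II error: β = 1 − power = 1 − 0.9715 = 0.0285.

β ≈ 0.028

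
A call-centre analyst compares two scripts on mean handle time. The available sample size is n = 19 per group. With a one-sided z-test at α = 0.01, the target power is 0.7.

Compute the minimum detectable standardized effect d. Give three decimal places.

Required noncentrality: δ = z_{0.01} + z_{0.30} = 2.326 + 0.524 = 2.851.
δ = d·√(n/2) ⇒ d = δ/√(n/2) = 2.851/√(19/2) = 0.9249.

d ≈ 0.925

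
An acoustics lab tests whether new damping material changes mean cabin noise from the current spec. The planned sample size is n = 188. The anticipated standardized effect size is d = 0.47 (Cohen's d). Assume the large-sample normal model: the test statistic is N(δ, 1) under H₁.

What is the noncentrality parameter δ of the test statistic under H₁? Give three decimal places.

The noncentrality parameter scales effect size by the design's sample-size factor: δ = d·√n = 0.47 × √188 = 6.4443

δ ≈ 6.444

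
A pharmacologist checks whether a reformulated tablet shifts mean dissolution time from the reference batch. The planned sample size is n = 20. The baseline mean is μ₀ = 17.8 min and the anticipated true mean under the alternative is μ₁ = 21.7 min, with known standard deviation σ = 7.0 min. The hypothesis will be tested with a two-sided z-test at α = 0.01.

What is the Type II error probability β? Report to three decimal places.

β ≈ 0.534

Standardized effect: d = |μ₁ − μ₀| / σ = |21.7 − 17.8| / 7.0 = 0.5571
Noncentrality parameter: λ = d·√n = 0.5571 × √20 = 2.4916
Two-sided α = 0.01 → critical value z_{0.005} = 2.576.
Power = Φ(λ − 2.576) + Φ(−λ − 2.576) = Φ(-0.084) + Φ(-5.067) = 0.4664 + 0.0000 = 0.4664.
Type II error: β = 1 − power = 1 − 0.4664 = 0.5336.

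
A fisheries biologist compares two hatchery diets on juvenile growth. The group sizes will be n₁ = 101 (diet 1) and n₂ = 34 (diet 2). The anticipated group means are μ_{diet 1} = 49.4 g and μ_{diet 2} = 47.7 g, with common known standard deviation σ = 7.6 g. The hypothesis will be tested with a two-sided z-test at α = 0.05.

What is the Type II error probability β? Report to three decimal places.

Standardized effect: d = |μ_{diet 1} − μ_{diet 2}| / σ = |49.4 − 47.7| / 7.6 = 0.2237
Noncentrality parameter: δ = d / √(1/n₁ + 1/n₂) = 0.2237 / √(1/101 + 1/34) = 1.1282
Two-sided α = 0.05 → critical value z_{0.025} = 1.960.
Power = Φ(δ − 1.960) + Φ(−δ − 1.960) = Φ(-0.832) + Φ(-3.088) = 0.2028 + 0.0010 = 0.2038.
Type II error: β = 1 − power = 1 − 0.2038 = 0.7962.

β ≈ 0.796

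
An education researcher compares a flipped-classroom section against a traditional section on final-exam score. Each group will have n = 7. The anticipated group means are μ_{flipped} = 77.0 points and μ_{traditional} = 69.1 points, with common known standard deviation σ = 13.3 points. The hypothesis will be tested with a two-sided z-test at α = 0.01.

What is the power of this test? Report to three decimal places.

Power ≈ 0.072

Standardized effect: d = |μ_{flipped} − μ_{traditional}| / σ = |77.0 − 69.1| / 13.3 = 0.5940
Noncentrality parameter: δ = d·√(n/2) = 0.5940 × √(7/2) = 1.1112
Critical value for a two-sided test at α = 0.01: z_{α/2} = 2.576.
Power = Φ(δ − 2.576) + Φ(−δ − 2.576) = Φ(-1.465) + Φ(-3.687) = 0.0715 + 0.0001 = 0.0716.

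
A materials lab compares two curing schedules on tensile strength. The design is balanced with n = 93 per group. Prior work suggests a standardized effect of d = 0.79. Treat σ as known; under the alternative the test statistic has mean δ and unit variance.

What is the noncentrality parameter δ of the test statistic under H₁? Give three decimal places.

δ = d·√(n/2) = 0.79 × √(93/2) = 5.3871

δ ≈ 5.387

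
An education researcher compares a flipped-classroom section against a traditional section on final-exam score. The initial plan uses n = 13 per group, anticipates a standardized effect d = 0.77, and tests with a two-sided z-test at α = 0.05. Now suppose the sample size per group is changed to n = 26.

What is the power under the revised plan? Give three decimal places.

Power ≈ 0.793

With n = 26 per group: δ = d·√(n/2) = 0.77 × √(26/2) = 2.7763. Critical value z_{0.025} = 1.960.
Revised power = Φ(δ − 1.960) + Φ(−δ − 1.960) = Φ(0.816) + Φ(-4.736) = 0.7928 + 0.0000 = 0.7928.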